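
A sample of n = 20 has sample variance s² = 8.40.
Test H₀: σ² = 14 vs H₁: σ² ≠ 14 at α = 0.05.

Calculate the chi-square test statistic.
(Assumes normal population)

df = n - 1 = 19
χ² = (n-1)s²/σ₀² = 19×8.40/14 = 11.4000
Critical values: χ²_{0.975,19} = 8.907, χ²_{0.025,19} = 32.852
Rejection region: χ² < 8.907 or χ² > 32.852
Decision: fail to reject H₀

Answer: χ² = 11.4000, fail to reject H₀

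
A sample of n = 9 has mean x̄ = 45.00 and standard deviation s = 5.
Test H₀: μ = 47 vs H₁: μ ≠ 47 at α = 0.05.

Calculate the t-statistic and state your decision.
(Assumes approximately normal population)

Answer: t = -1.2000, fail to reject H₀

Derivation:
df = n - 1 = 8
SE = s/√n = 5/√9 = 1.6667
t = (x̄ - μ₀)/SE = (45.00 - 47)/1.6667 = -1.2000
Critical value: t_{0.025,8} = ±2.306
p-value ≈ 0.2645
Decision: fail to reject H₀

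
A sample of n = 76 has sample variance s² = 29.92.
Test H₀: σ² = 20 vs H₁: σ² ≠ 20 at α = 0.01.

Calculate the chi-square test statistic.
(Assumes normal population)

df = n - 1 = 75
χ² = (n-1)s²/σ₀² = 75×29.92/20 = 112.2000
Critical values: χ²_{0.995,75} = 47.206, χ²_{0.005,75} = 110.286
Rejection region: χ² < 47.206 or χ² > 110.286
Decision: reject H₀

Answer: χ² = 112.2000, reject H₀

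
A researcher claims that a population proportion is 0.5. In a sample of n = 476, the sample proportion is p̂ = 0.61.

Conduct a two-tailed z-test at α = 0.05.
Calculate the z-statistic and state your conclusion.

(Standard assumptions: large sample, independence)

H₀: p = 0.5, H₁: p ≠ 0.5
Standard error: SE = √(p₀(1-p₀)/n) = √(0.5×0.5/476) = 0.022917
z-statistic: z = (p̂ - p₀)/SE = (0.61 - 0.5)/0.022917 = 4.7999
Critical value: z_0.025 = ±1.960
p-value < 0.0001
Decision: reject H₀ at α = 0.05

Answer: z = 4.7999, reject H₀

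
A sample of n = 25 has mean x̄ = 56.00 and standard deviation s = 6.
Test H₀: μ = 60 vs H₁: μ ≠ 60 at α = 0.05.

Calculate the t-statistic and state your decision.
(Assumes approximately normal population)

df = n - 1 = 24
SE = s/√n = 6/√25 = 1.2000
t = (x̄ - μ₀)/SE = (56.00 - 60)/1.2000 = -3.3333
Critical value: t_{0.025,24} = ±2.064
p-value ≈ 0.0028
Decision: reject H₀

Answer: t = -3.3333, reject H₀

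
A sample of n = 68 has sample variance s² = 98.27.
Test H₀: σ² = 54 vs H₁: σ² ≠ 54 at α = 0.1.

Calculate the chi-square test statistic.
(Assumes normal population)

Answer: χ² = 121.9276, reject H₀

Derivation:
df = n - 1 = 67
χ² = (n-1)s²/σ₀² = 67×98.27/54 = 121.9276
Critical values: χ²_{0.95,67} = 49.162, χ²_{0.05,67} = 87.108
Rejection region: χ² < 49.162 or χ² > 87.108
Decision: reject H₀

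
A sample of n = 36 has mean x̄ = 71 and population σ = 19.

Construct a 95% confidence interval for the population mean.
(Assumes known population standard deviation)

Answer: (64.7933, 77.2067)

Derivation:
Confidence level: 95%, α = 0.05
z_0.025 = 1.960
SE = σ/√n = 19/√36 = 3.1667
Margin of error = 1.960 × 3.1667 = 6.2067
CI: x̄ ± margin = 71 ± 6.2067
CI: (64.7933, 77.2067)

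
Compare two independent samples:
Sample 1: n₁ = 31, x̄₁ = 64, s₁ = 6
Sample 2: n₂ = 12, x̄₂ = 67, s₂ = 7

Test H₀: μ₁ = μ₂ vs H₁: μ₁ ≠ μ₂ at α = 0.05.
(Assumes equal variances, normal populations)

Pooled variance: s²_p = [30×6² + 11×7²]/(41) = 39.4878
s_p = 6.2839
SE = s_p×√(1/n₁ + 1/n₂) = 6.2839×√(1/31 + 1/12) = 2.1364
t = (x̄₁ - x̄₂)/SE = (64 - 67)/2.1364 = -1.4042
df = 41, t-critical = ±2.020
Decision: fail to reject H₀

Answer: t = -1.4042, fail to reject H₀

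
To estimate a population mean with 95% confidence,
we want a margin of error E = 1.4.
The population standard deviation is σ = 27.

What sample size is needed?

Answer: n = 1429

Derivation:
z_0.025 = 1.960
n = (z×σ/E)² = (1.960×27/1.4)²
n = 1428.8400
Round up: n = 1429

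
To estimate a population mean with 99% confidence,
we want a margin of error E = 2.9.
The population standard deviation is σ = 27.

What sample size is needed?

z_0.005 = 2.576
n = (z×σ/E)² = (2.576×27/2.9)²
n = 575.2058
Round up: n = 576

Answer: n = 576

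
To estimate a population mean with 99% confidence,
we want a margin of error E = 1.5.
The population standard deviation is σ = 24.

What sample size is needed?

Answer: n = 1699

Derivation:
z_0.005 = 2.576
n = (z×σ/E)² = (2.576×24/1.5)²
n = 1698.7587
Round up: n = 1699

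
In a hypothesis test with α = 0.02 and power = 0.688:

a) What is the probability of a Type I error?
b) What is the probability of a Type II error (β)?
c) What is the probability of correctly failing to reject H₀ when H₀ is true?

a) Type I error probability = α = 0.02
b) Power = P(reject H₀ | H₁ true) = 1 - β = 0.688, so Type II error probability = β = 1 - Power = 0.312
c) P(fail to reject H₀ | H₀ true) = 1 - α = 0.98

Answer: a) 0.02, b) 0.312, c) 0.98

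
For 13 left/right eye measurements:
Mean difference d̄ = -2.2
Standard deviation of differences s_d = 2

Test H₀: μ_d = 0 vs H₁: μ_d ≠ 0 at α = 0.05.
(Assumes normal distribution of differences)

df = n - 1 = 12
SE = s_d/√n = 2/√13 = 0.5547
t = d̄/SE = -2.2/0.5547 = -3.9661
Critical value: t_{0.025,12} = ±2.179
p-value ≈ 0.0019
Decision: reject H₀

Answer: t = -3.9661, reject H₀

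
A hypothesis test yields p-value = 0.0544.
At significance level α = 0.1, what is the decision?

Compare p-value to α:
0.0544 < 0.1
Decision: reject H₀

Answer: reject H₀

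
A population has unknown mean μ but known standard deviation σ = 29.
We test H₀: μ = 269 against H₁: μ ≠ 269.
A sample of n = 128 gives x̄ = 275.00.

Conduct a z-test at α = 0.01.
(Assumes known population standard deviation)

Answer: z = 2.3407, fail to reject H₀

Derivation:
Standard error: SE = σ/√n = 29/√128 = 2.5633
z-statistic: z = (x̄ - μ₀)/SE = (275.00 - 269)/2.5633 = 2.3407
Critical value: ±2.576
p-value = 0.0192
Decision: fail to reject H₀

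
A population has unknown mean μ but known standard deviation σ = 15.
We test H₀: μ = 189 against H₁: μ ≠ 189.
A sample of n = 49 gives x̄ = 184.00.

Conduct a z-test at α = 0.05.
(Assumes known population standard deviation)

Answer: z = -2.3333, reject H₀

Derivation:
Standard error: SE = σ/√n = 15/√49 = 2.1429
z-statistic: z = (x̄ - μ₀)/SE = (184.00 - 189)/2.1429 = -2.3333
Critical value: ±1.960
p-value = 0.0196
Decision: reject H₀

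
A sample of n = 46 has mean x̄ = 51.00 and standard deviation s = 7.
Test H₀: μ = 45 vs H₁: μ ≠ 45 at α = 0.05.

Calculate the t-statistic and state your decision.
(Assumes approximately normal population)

df = n - 1 = 45
SE = s/√n = 7/√46 = 1.0321
t = (x̄ - μ₀)/SE = (51.00 - 45)/1.0321 = 5.8134
Critical value: t_{0.025,45} = ±2.014
p-value < 0.0001
Decision: reject H₀

Answer: t = 5.8134, reject H₀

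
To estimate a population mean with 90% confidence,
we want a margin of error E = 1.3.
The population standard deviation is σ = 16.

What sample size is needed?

Answer: n = 410

Derivation:
z_0.05 = 1.645
n = (z×σ/E)² = (1.645×16/1.3)²
n = 409.9067
Round up: n = 410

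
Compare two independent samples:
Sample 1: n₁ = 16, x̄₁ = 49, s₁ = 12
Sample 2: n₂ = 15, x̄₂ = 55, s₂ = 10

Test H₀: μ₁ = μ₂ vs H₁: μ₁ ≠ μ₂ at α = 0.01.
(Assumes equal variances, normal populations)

Answer: t = -1.5068, fail to reject H₀

Derivation:
Pooled variance: s²_p = [15×12² + 14×10²]/(29) = 122.7586
s_p = 11.0796
SE = s_p×√(1/n₁ + 1/n₂) = 11.0796×√(1/16 + 1/15) = 3.9820
t = (x̄₁ - x̄₂)/SE = (49 - 55)/3.9820 = -1.5068
df = 29, t-critical = ±2.756
Decision: fail to reject H₀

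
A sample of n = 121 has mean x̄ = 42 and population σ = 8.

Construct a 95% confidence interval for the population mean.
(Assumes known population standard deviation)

Answer: (40.5745, 43.4255)

Derivation:
Confidence level: 95%, α = 0.05
z_0.025 = 1.960
SE = σ/√n = 8/√121 = 0.7273
Margin of error = 1.960 × 0.7273 = 1.4255
CI: x̄ ± margin = 42 ± 1.4255
CI: (40.5745, 43.4255)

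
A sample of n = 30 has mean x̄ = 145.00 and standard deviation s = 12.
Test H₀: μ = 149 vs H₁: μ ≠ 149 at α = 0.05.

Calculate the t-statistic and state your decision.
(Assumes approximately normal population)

df = n - 1 = 29
SE = s/√n = 12/√30 = 2.1909
t = (x̄ - μ₀)/SE = (145.00 - 149)/2.1909 = -1.8257
Critical value: t_{0.025,29} = ±2.045
p-value ≈ 0.0782
Decision: fail to reject H₀

Answer: t = -1.8257, fail to reject H₀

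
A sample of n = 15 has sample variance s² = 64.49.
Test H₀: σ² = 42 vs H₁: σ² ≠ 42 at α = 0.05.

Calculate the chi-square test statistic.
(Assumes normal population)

df = n - 1 = 14
χ² = (n-1)s²/σ₀² = 14×64.49/42 = 21.4967
Critical values: χ²_{0.975,14} = 5.629, χ²_{0.025,14} = 26.119
Rejection region: χ² < 5.629 or χ² > 26.119
Decision: fail to reject H₀

Answer: χ² = 21.4967, fail to reject H₀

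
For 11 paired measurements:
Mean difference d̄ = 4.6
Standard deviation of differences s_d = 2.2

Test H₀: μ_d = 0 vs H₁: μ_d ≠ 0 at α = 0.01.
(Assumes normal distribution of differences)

Answer: t = 6.9350, reject H₀

Derivation:
df = n - 1 = 10
SE = s_d/√n = 2.2/√11 = 0.6633
t = d̄/SE = 4.6/0.6633 = 6.9350
Critical value: t_{0.005,10} = ±3.169
p-value < 0.0001
Decision: reject H₀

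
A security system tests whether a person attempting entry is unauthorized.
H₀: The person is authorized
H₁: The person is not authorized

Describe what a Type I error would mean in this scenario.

Answer: Denying entry to an authorized person

Derivation:
Type I error: rejecting H₀ when it is actually true (false positive).
Type II error: failing to reject H₀ when H₁ is actually true (false negative).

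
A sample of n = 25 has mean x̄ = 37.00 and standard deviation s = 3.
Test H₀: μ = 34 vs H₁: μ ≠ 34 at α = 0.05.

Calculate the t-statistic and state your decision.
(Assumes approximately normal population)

df = n - 1 = 24
SE = s/√n = 3/√25 = 0.6000
t = (x̄ - μ₀)/SE = (37.00 - 34)/0.6000 = 5.0000
Critical value: t_{0.025,24} = ±2.064
p-value < 0.0001
Decision: reject H₀

Answer: t = 5.0000, reject H₀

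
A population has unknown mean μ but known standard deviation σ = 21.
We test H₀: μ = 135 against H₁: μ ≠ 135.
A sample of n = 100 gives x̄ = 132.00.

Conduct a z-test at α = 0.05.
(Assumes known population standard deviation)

Answer: z = -1.4286, fail to reject H₀

Derivation:
Standard error: SE = σ/√n = 21/√100 = 2.1000
z-statistic: z = (x̄ - μ₀)/SE = (132.00 - 135)/2.1000 = -1.4286
Critical value: ±1.960
p-value = 0.1531
Decision: fail to reject H₀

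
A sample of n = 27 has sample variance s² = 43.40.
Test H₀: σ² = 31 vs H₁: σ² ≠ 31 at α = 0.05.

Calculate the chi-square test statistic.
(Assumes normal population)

df = n - 1 = 26
χ² = (n-1)s²/σ₀² = 26×43.40/31 = 36.4000
Critical values: χ²_{0.975,26} = 13.844, χ²_{0.025,26} = 41.923
Rejection region: χ² < 13.844 or χ² > 41.923
Decision: fail to reject H₀

Answer: χ² = 36.4000, fail to reject H₀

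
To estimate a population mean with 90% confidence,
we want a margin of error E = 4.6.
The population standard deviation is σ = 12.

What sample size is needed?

Answer: n = 19

Derivation:
z_0.05 = 1.645
n = (z×σ/E)² = (1.645×12/4.6)²
n = 18.4153
Round up: n = 19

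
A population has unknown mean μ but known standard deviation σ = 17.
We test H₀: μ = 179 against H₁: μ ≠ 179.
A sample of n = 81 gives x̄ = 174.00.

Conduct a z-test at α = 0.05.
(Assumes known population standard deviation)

Answer: z = -2.6470, reject H₀

Derivation:
Standard error: SE = σ/√n = 17/√81 = 1.8889
z-statistic: z = (x̄ - μ₀)/SE = (174.00 - 179)/1.8889 = -2.6470
Critical value: ±1.960
p-value = 0.0081
Decision: reject H₀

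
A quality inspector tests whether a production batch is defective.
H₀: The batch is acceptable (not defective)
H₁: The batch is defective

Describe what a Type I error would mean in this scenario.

Type I error (α): Rejecting H₀ when H₀ is true
Type II error (β): Failing to reject H₀ when H₁ is true

Answer: Rejecting an acceptable batch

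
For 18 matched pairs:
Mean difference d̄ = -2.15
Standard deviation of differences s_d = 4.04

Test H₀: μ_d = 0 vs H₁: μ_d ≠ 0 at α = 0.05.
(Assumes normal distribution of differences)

Answer: t = -2.2579, reject H₀

Derivation:
df = n - 1 = 17
SE = s_d/√n = 4.04/√18 = 0.9522
t = d̄/SE = -2.15/0.9522 = -2.2579
Critical value: t_{0.025,17} = ±2.110
p-value ≈ 0.0374
Decision: reject H₀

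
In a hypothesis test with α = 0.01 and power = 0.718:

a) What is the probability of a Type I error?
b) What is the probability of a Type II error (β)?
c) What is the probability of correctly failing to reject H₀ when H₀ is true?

a) Type I error probability = α = 0.01
b) Power = P(reject H₀ | H₁ true) = 1 - β = 0.718, so Type II error probability = β = 1 - Power = 0.282
c) P(fail to reject H₀ | H₀ true) = 1 - α = 0.99

Answer: a) 0.01, b) 0.282, c) 0.99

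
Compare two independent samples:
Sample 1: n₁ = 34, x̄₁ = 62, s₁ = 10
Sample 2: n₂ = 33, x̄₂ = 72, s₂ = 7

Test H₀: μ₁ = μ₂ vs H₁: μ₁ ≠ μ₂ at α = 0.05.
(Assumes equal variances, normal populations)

Answer: t = -4.7288, reject H₀

Derivation:
Pooled variance: s²_p = [33×10² + 32×7²]/(65) = 74.8923
s_p = 8.6540
SE = s_p×√(1/n₁ + 1/n₂) = 8.6540×√(1/34 + 1/33) = 2.1147
t = (x̄₁ - x̄₂)/SE = (62 - 72)/2.1147 = -4.7288
df = 65, t-critical = ±1.997
Decision: reject H₀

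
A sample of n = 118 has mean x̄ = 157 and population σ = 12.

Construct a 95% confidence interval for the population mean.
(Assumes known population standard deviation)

Answer: (154.8348, 159.1652)

Derivation:
Confidence level: 95%, α = 0.05
z_0.025 = 1.960
SE = σ/√n = 12/√118 = 1.1047
Margin of error = 1.960 × 1.1047 = 2.1652
CI: x̄ ± margin = 157 ± 2.1652
CI: (154.8348, 159.1652)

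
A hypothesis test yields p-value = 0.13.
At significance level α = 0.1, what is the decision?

Answer: fail to reject H₀

Derivation:
Compare p-value to α:
0.13 ≥ 0.1
Decision: fail to reject H₀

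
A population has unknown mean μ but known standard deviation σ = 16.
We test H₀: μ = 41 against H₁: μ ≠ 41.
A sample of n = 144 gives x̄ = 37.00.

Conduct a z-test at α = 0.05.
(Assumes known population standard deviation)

Answer: z = -3.0001, reject H₀

Derivation:
Standard error: SE = σ/√n = 16/√144 = 1.3333
z-statistic: z = (x̄ - μ₀)/SE = (37.00 - 41)/1.3333 = -3.0001
Critical value: ±1.960
p-value = 0.0027
Decision: reject H₀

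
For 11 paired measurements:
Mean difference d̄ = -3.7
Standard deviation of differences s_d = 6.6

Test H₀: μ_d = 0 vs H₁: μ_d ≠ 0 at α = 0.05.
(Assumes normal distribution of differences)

df = n - 1 = 10
SE = s_d/√n = 6.6/√11 = 1.9900
t = d̄/SE = -3.7/1.9900 = -1.8593
Critical value: t_{0.025,10} = ±2.228
p-value ≈ 0.0926
Decision: fail to reject H₀

Answer: t = -1.8593, fail to reject H₀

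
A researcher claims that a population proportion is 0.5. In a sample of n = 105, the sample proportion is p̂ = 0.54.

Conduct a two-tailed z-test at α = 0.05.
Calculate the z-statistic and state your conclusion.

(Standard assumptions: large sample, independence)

H₀: p = 0.5, H₁: p ≠ 0.5
Standard error: SE = √(p₀(1-p₀)/n) = √(0.5×0.5/105) = 0.048795
z-statistic: z = (p̂ - p₀)/SE = (0.54 - 0.5)/0.048795 = 0.8198
Critical value: z_0.025 = ±1.960
p-value = 0.4123
Decision: fail to reject H₀ at α = 0.05

Answer: z = 0.8198, fail to reject H₀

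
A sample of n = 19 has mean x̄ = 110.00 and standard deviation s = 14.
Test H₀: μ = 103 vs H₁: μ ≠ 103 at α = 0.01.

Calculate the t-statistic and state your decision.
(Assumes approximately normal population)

Answer: t = 2.1795, fail to reject H₀

Derivation:
df = n - 1 = 18
SE = s/√n = 14/√19 = 3.2118
t = (x̄ - μ₀)/SE = (110.00 - 103)/3.2118 = 2.1795
Critical value: t_{0.005,18} = ±2.878
p-value ≈ 0.0428
Decision: fail to reject H₀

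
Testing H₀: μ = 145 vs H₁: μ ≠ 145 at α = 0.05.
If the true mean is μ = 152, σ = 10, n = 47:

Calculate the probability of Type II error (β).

Answer: β ≈ 0.0023

Derivation:
SE = σ/√n = 10/√47 = 1.4586
Critical values: μ₀ ± z_0.025×SE = 145 ± 1.960×1.4586
Acceptance region: (142.1411, 147.8589)
Under H₁ (μ = 152): z_high = (147.8589 - 152)/1.4586 = -2.8391, z_low = (142.1411 - 152)/1.4586 = -6.7592
β = P(not reject | H₁) = Φ(-2.8391) - Φ(-6.7592) ≈ 0.0023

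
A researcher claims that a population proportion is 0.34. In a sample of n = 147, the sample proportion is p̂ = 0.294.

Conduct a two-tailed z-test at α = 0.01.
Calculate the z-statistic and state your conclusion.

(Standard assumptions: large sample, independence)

Answer: z = -1.1773, fail to reject H₀

Derivation:
H₀: p = 0.34, H₁: p ≠ 0.34
Standard error: SE = √(p₀(1-p₀)/n) = √(0.34×0.66/147) = 0.039071
z-statistic: z = (p̂ - p₀)/SE = (0.294 - 0.34)/0.039071 = -1.1773
Critical value: z_0.005 = ±2.576
p-value = 0.2391
Decision: fail to reject H₀ at α = 0.01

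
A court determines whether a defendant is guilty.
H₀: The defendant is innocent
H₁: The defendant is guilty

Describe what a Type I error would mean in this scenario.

Answer: Convicting an innocent person

Derivation:
A Type I error (probability α) occurs when we reject a true H₀.
A Type II error (probability β) occurs when we fail to reject a false H₀.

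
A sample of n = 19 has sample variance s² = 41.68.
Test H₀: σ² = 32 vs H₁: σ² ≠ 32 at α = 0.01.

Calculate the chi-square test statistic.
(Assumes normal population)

df = n - 1 = 18
χ² = (n-1)s²/σ₀² = 18×41.68/32 = 23.4450
Critical values: χ²_{0.995,18} = 6.265, χ²_{0.005,18} = 37.156
Rejection region: χ² < 6.265 or χ² > 37.156
Decision: fail to reject H₀

Answer: χ² = 23.4450, fail to reject H₀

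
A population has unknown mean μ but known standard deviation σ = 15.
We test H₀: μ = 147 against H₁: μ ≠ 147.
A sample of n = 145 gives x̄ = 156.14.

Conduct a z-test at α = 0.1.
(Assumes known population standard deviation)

Answer: z = 7.3372, reject H₀

Derivation:
Standard error: SE = σ/√n = 15/√145 = 1.2457
z-statistic: z = (x̄ - μ₀)/SE = (156.14 - 147)/1.2457 = 7.3372
Critical value: ±1.645
p-value < 0.0001
Decision: reject H₀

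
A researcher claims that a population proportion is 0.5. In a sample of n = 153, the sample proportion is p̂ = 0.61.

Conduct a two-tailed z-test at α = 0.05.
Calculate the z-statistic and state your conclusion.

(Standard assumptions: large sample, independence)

Answer: z = 2.7212, reject H₀

Derivation:
H₀: p = 0.5, H₁: p ≠ 0.5
Standard error: SE = √(p₀(1-p₀)/n) = √(0.5×0.5/153) = 0.040423
z-statistic: z = (p̂ - p₀)/SE = (0.61 - 0.5)/0.040423 = 2.7212
Critical value: z_0.025 = ±1.960
p-value = 0.0065
Decision: reject H₀ at α = 0.05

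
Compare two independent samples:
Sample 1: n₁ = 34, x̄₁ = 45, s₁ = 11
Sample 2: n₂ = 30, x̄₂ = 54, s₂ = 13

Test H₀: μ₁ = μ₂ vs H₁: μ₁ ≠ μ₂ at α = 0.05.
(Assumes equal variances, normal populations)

Answer: t = -2.9999, reject H₀

Derivation:
Pooled variance: s²_p = [33×11² + 29×13²]/(62) = 143.4516
s_p = 11.9771
SE = s_p×√(1/n₁ + 1/n₂) = 11.9771×√(1/34 + 1/30) = 3.0001
t = (x̄₁ - x̄₂)/SE = (45 - 54)/3.0001 = -2.9999
df = 62, t-critical = ±1.999
Decision: reject H₀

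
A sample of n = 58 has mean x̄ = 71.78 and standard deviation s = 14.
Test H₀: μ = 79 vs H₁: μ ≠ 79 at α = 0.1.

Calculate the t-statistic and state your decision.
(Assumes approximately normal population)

Answer: t = -3.9275, reject H₀

Derivation:
df = n - 1 = 57
SE = s/√n = 14/√58 = 1.8383
t = (x̄ - μ₀)/SE = (71.78 - 79)/1.8383 = -3.9275
Critical value: t_{0.05,57} = ±1.672
p-value ≈ 0.0002
Decision: reject H₀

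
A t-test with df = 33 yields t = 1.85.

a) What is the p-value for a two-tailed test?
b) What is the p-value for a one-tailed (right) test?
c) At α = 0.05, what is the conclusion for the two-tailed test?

Answer: a) 0.0733, b) 0.0366, c) fail to reject H₀

Derivation:
Using t-distribution with df = 33:
a) Two-tailed: p = 2×P(T > 1.85) = 0.0733
b) One-tailed: p = P(T > 1.85) = 0.0366
c) 0.0733 ≥ 0.05, fail to reject H₀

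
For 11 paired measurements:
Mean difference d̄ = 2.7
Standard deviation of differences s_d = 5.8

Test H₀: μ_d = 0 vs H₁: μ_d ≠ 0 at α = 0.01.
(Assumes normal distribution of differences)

df = n - 1 = 10
SE = s_d/√n = 5.8/√11 = 1.7488
t = d̄/SE = 2.7/1.7488 = 1.5439
Critical value: t_{0.005,10} = ±3.169
p-value ≈ 0.1536
Decision: fail to reject H₀

Answer: t = 1.5439, fail to reject H₀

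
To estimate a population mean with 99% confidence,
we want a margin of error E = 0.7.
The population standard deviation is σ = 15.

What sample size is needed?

z_0.005 = 2.576
n = (z×σ/E)² = (2.576×15/0.7)²
n = 3047.0400
Round up: n = 3048

Answer: n = 3048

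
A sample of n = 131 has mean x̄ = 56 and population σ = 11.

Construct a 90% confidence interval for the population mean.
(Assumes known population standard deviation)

Answer: (54.4190, 57.5810)

Derivation:
Confidence level: 90%, α = 0.1
z_0.05 = 1.645
SE = σ/√n = 11/√131 = 0.9611
Margin of error = 1.645 × 0.9611 = 1.5810
CI: x̄ ± margin = 56 ± 1.5810
CI: (54.4190, 57.5810)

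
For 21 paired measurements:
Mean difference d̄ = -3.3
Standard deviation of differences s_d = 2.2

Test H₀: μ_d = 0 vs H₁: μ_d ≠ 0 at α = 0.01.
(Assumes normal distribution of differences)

df = n - 1 = 20
SE = s_d/√n = 2.2/√21 = 0.4801
t = d̄/SE = -3.3/0.4801 = -6.8736
Critical value: t_{0.005,20} = ±2.845
p-value < 0.0001
Decision: reject H₀

Answer: t = -6.8736, reject H₀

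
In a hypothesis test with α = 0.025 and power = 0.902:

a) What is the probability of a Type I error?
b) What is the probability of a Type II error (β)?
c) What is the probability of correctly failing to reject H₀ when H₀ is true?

a) Type I error probability = α = 0.025
b) Power = P(reject H₀ | H₁ true) = 1 - β = 0.902, so Type II error probability = β = 1 - Power = 0.098
c) P(fail to reject H₀ | H₀ true) = 1 - α = 0.975

Answer: a) 0.025, b) 0.098, c) 0.975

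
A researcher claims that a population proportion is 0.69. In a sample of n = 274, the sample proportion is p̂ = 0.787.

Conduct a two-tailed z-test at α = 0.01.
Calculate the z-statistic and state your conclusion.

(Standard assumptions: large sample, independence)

H₀: p = 0.69, H₁: p ≠ 0.69
Standard error: SE = √(p₀(1-p₀)/n) = √(0.69×0.31/274) = 0.027940
z-statistic: z = (p̂ - p₀)/SE = (0.787 - 0.69)/0.027940 = 3.4717
Critical value: z_0.005 = ±2.576
p-value = 0.0005
Decision: reject H₀ at α = 0.01

Answer: z = 3.4717, reject H₀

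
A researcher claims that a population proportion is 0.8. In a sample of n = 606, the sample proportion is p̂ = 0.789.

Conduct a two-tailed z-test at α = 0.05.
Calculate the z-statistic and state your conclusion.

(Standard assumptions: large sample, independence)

Answer: z = -0.6770, fail to reject H₀

Derivation:
H₀: p = 0.8, H₁: p ≠ 0.8
Standard error: SE = √(p₀(1-p₀)/n) = √(0.8×0.2/606) = 0.016249
z-statistic: z = (p̂ - p₀)/SE = (0.789 - 0.8)/0.016249 = -0.6770
Critical value: z_0.025 = ±1.960
p-value = 0.4984
Decision: fail to reject H₀ at α = 0.05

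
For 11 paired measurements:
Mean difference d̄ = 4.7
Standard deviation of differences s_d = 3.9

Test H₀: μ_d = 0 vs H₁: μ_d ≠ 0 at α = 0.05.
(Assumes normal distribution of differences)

Answer: t = 3.9969, reject H₀

Derivation:
df = n - 1 = 10
SE = s_d/√n = 3.9/√11 = 1.1759
t = d̄/SE = 4.7/1.1759 = 3.9969
Critical value: t_{0.025,10} = ±2.228
p-value ≈ 0.0025
Decision: reject H₀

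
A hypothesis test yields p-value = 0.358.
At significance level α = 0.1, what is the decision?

Compare p-value to α:
0.358 ≥ 0.1
Decision: fail to reject H₀

Answer: fail to reject H₀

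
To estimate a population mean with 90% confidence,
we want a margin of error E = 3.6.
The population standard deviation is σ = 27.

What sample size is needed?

Answer: n = 153

Derivation:
z_0.05 = 1.645
n = (z×σ/E)² = (1.645×27/3.6)²
n = 152.2139
Round up: n = 153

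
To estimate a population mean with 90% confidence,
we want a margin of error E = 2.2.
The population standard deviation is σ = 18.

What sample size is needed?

Answer: n = 182

Derivation:
z_0.05 = 1.645
n = (z×σ/E)² = (1.645×18/2.2)²
n = 181.1471
Round up: n = 182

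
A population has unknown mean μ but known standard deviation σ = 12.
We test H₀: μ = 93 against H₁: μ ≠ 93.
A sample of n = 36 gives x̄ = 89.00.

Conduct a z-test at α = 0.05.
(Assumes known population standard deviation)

Answer: z = -2.0000, reject H₀

Derivation:
Standard error: SE = σ/√n = 12/√36 = 2.0000
z-statistic: z = (x̄ - μ₀)/SE = (89.00 - 93)/2.0000 = -2.0000
Critical value: ±1.960
p-value = 0.0455
Decision: reject H₀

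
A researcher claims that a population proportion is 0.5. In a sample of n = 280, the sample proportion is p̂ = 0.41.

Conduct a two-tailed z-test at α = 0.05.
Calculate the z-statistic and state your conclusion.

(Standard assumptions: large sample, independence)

Answer: z = -3.0119, reject H₀

Derivation:
H₀: p = 0.5, H₁: p ≠ 0.5
Standard error: SE = √(p₀(1-p₀)/n) = √(0.5×0.5/280) = 0.029881
z-statistic: z = (p̂ - p₀)/SE = (0.41 - 0.5)/0.029881 = -3.0119
Critical value: z_0.025 = ±1.960
p-value = 0.0026
Decision: reject H₀ at α = 0.05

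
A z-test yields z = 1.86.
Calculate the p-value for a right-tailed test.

Answer: p-value ≈ 0.0314

Derivation:
For z = 1.86:
p = P(Z > 1.86) = 1 - Φ(1.86) = 0.0314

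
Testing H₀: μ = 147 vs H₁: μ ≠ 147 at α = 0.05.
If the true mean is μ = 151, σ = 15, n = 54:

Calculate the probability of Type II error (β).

Answer: β ≈ 0.5001

Derivation:
SE = σ/√n = 15/√54 = 2.0412
Critical values: μ₀ ± z_0.025×SE = 147 ± 1.960×2.0412
Acceptance region: (142.9992, 151.0008)
Under H₁ (μ = 151): z_high = (151.0008 - 151)/2.0412 = 0.0004, z_low = (142.9992 - 151)/2.0412 = -3.9197
β = P(not reject | H₁) = Φ(0.0004) - Φ(-3.9197) ≈ 0.5001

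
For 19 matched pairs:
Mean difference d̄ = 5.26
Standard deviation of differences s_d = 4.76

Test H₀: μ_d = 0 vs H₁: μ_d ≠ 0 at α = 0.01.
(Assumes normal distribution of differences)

df = n - 1 = 18
SE = s_d/√n = 4.76/√19 = 1.0920
t = d̄/SE = 5.26/1.0920 = 4.8168
Critical value: t_{0.005,18} = ±2.878
p-value ≈ 0.0001
Decision: reject H₀

Answer: t = 4.8168, reject H₀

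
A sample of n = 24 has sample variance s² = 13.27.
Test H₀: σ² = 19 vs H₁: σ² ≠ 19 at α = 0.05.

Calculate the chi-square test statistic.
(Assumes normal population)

Answer: χ² = 16.0637, fail to reject H₀

Derivation:
df = n - 1 = 23
χ² = (n-1)s²/σ₀² = 23×13.27/19 = 16.0637
Critical values: χ²_{0.975,23} = 11.689, χ²_{0.025,23} = 38.076
Rejection region: χ² < 11.689 or χ² > 38.076
Decision: fail to reject H₀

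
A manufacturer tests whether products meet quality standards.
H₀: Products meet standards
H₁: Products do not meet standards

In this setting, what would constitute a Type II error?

Answer: Accepting products as meeting standards when they don't

Derivation:
A Type I error (probability α) occurs when we reject a true H₀.
A Type II error (probability β) occurs when we fail to reject a false H₀.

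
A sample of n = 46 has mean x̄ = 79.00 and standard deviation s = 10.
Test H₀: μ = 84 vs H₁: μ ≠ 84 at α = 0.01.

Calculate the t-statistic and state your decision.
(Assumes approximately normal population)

df = n - 1 = 45
SE = s/√n = 10/√46 = 1.4744
t = (x̄ - μ₀)/SE = (79.00 - 84)/1.4744 = -3.3912
Critical value: t_{0.005,45} = ±2.690
p-value ≈ 0.0015
Decision: reject H₀

Answer: t = -3.3912, reject H₀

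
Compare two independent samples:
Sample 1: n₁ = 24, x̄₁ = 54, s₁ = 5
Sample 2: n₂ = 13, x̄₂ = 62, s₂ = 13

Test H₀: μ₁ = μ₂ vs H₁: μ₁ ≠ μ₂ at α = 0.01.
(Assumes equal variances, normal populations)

Answer: t = -2.6938, fail to reject H₀

Derivation:
Pooled variance: s²_p = [23×5² + 12×13²]/(35) = 74.3714
s_p = 8.6239
SE = s_p×√(1/n₁ + 1/n₂) = 8.6239×√(1/24 + 1/13) = 2.9698
t = (x̄₁ - x̄₂)/SE = (54 - 62)/2.9698 = -2.6938
df = 35, t-critical = ±2.724
Decision: fail to reject H₀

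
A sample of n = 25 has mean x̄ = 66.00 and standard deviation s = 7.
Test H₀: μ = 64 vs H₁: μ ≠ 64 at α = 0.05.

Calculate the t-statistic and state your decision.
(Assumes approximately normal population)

df = n - 1 = 24
SE = s/√n = 7/√25 = 1.4000
t = (x̄ - μ₀)/SE = (66.00 - 64)/1.4000 = 1.4286
Critical value: t_{0.025,24} = ±2.064
p-value ≈ 0.1660
Decision: fail to reject H₀

Answer: t = 1.4286, fail to reject H₀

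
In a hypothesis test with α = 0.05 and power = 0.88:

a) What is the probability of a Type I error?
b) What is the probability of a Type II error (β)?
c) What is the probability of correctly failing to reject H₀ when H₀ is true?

a) Type I error probability = α = 0.05
b) Power = P(reject H₀ | H₁ true) = 1 - β = 0.88, so Type II error probability = β = 1 - Power = 0.12
c) P(fail to reject H₀ | H₀ true) = 1 - α = 0.95

Answer: a) 0.05, b) 0.12, c) 0.95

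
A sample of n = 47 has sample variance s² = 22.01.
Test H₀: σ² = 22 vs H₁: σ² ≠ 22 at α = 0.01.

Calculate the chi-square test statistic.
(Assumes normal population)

Answer: χ² = 46.0209, fail to reject H₀

Derivation:
df = n - 1 = 46
χ² = (n-1)s²/σ₀² = 46×22.01/22 = 46.0209
Critical values: χ²_{0.995,46} = 25.041, χ²_{0.005,46} = 74.437
Rejection region: χ² < 25.041 or χ² > 74.437
Decision: fail to reject H₀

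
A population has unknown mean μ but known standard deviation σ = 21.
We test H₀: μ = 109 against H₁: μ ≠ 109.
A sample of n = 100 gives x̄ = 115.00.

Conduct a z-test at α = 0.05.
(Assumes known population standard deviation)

Answer: z = 2.8571, reject H₀

Derivation:
Standard error: SE = σ/√n = 21/√100 = 2.1000
z-statistic: z = (x̄ - μ₀)/SE = (115.00 - 109)/2.1000 = 2.8571
Critical value: ±1.960
p-value = 0.0043
Decision: reject H₀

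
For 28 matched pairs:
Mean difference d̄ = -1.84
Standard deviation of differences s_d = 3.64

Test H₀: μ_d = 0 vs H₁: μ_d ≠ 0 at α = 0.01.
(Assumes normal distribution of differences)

df = n - 1 = 27
SE = s_d/√n = 3.64/√28 = 0.6879
t = d̄/SE = -1.84/0.6879 = -2.6748
Critical value: t_{0.005,27} = ±2.771
p-value ≈ 0.0125
Decision: fail to reject H₀

Answer: t = -2.6748, fail to reject H₀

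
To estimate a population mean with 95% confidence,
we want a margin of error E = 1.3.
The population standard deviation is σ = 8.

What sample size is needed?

z_0.025 = 1.960
n = (z×σ/E)² = (1.960×8/1.3)²
n = 145.4807
Round up: n = 146

Answer: n = 146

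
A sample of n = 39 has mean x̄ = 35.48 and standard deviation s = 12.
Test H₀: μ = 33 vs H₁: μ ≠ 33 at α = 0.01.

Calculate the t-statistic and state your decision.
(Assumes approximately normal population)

df = n - 1 = 38
SE = s/√n = 12/√39 = 1.9215
t = (x̄ - μ₀)/SE = (35.48 - 33)/1.9215 = 1.2907
Critical value: t_{0.005,38} = ±2.712
p-value ≈ 0.2046
Decision: fail to reject H₀

Answer: t = 1.2907, fail to reject H₀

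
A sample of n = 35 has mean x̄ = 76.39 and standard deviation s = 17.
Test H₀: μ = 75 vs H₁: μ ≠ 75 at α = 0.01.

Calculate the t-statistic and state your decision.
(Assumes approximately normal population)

df = n - 1 = 34
SE = s/√n = 17/√35 = 2.8735
t = (x̄ - μ₀)/SE = (76.39 - 75)/2.8735 = 0.4837
Critical value: t_{0.005,34} = ±2.728
p-value ≈ 0.6317
Decision: fail to reject H₀

Answer: t = 0.4837, fail to reject H₀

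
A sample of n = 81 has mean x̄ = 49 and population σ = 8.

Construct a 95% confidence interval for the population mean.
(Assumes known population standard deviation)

Confidence level: 95%, α = 0.05
z_0.025 = 1.960
SE = σ/√n = 8/√81 = 0.8889
Margin of error = 1.960 × 0.8889 = 1.7422
CI: x̄ ± margin = 49 ± 1.7422
CI: (47.2578, 50.7422)

Answer: (47.2578, 50.7422)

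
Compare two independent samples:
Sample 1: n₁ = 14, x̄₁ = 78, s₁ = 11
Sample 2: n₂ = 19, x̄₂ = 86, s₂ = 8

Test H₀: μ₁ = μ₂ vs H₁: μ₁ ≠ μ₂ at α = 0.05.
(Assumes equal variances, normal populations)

Pooled variance: s²_p = [13×11² + 18×8²]/(31) = 87.9032
s_p = 9.3757
SE = s_p×√(1/n₁ + 1/n₂) = 9.3757×√(1/14 + 1/19) = 3.3023
t = (x̄₁ - x̄₂)/SE = (78 - 86)/3.3023 = -2.4226
df = 31, t-critical = ±2.040
Decision: reject H₀

Answer: t = -2.4226, reject H₀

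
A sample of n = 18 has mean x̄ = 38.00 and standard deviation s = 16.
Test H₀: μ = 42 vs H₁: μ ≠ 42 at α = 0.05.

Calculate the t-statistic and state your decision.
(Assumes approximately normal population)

df = n - 1 = 17
SE = s/√n = 16/√18 = 3.7712
t = (x̄ - μ₀)/SE = (38.00 - 42)/3.7712 = -1.0607
Critical value: t_{0.025,17} = ±2.110
p-value ≈ 0.3037
Decision: fail to reject H₀

Answer: t = -1.0607, fail to reject H₀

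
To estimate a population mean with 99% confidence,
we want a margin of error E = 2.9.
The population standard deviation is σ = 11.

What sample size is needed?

Answer: n = 96

Derivation:
z_0.005 = 2.576
n = (z×σ/E)² = (2.576×11/2.9)²
n = 95.4731
Round up: n = 96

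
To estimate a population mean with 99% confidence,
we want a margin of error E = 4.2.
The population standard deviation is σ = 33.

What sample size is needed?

Answer: n = 410

Derivation:
z_0.005 = 2.576
n = (z×σ/E)² = (2.576×33/4.2)²
n = 409.6576
Round up: n = 410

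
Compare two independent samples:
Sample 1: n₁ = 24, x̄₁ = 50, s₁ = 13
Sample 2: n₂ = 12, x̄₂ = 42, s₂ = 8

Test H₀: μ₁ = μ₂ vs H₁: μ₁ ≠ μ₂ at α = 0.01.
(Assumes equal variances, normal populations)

Answer: t = 1.9472, fail to reject H₀

Derivation:
Pooled variance: s²_p = [23×13² + 11×8²]/(34) = 135.0294
s_p = 11.6202
SE = s_p×√(1/n₁ + 1/n₂) = 11.6202×√(1/24 + 1/12) = 4.1084
t = (x̄₁ - x̄₂)/SE = (50 - 42)/4.1084 = 1.9472
df = 34, t-critical = ±2.728
Decision: fail to reject H₀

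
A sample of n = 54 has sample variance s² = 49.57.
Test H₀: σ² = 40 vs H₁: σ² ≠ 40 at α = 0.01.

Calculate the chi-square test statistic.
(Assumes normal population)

Answer: χ² = 65.6803, fail to reject H₀

Derivation:
df = n - 1 = 53
χ² = (n-1)s²/σ₀² = 53×49.57/40 = 65.6803
Critical values: χ²_{0.995,53} = 30.230, χ²_{0.005,53} = 83.253
Rejection region: χ² < 30.230 or χ² > 83.253
Decision: fail to reject H₀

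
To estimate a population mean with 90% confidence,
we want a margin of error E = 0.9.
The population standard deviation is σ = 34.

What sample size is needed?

Answer: n = 3862

Derivation:
z_0.05 = 1.645
n = (z×σ/E)² = (1.645×34/0.9)²
n = 3861.9320
Round up: n = 3862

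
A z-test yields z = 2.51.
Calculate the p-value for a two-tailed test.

For z = 2.51:
p = 2×P(Z > |2.51|) = 2×(1 - Φ(2.51)) = 0.0121

Answer: p-value ≈ 0.0121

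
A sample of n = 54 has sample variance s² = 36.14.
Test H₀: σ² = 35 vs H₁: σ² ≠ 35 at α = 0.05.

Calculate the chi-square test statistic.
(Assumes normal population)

Answer: χ² = 54.7263, fail to reject H₀

Derivation:
df = n - 1 = 53
χ² = (n-1)s²/σ₀² = 53×36.14/35 = 54.7263
Critical values: χ²_{0.975,53} = 34.776, χ²_{0.025,53} = 75.002
Rejection region: χ² < 34.776 or χ² > 75.002
Decision: fail to reject H₀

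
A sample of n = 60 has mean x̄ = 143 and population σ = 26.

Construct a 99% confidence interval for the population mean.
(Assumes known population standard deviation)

Confidence level: 99%, α = 0.01
z_0.005 = 2.576
SE = σ/√n = 26/√60 = 3.3566
Margin of error = 2.576 × 3.3566 = 8.6466
CI: x̄ ± margin = 143 ± 8.6466
CI: (134.3534, 151.6466)

Answer: (134.3534, 151.6466)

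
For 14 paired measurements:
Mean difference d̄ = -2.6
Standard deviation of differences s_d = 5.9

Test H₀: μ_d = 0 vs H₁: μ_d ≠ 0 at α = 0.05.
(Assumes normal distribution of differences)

Answer: t = -1.6489, fail to reject H₀

Derivation:
df = n - 1 = 13
SE = s_d/√n = 5.9/√14 = 1.5768
t = d̄/SE = -2.6/1.5768 = -1.6489
Critical value: t_{0.025,13} = ±2.160
p-value ≈ 0.1231
Decision: fail to reject H₀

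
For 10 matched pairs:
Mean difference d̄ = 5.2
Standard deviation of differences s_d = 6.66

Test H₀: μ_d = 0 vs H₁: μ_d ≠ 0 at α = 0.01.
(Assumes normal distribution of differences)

df = n - 1 = 9
SE = s_d/√n = 6.66/√10 = 2.1061
t = d̄/SE = 5.2/2.1061 = 2.4690
Critical value: t_{0.005,9} = ±3.250
p-value ≈ 0.0356
Decision: fail to reject H₀

Answer: t = 2.4690, fail to reject H₀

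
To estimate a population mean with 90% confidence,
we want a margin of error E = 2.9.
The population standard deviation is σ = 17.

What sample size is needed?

z_0.05 = 1.645
n = (z×σ/E)² = (1.645×17/2.9)²
n = 92.9894
Round up: n = 93

Answer: n = 93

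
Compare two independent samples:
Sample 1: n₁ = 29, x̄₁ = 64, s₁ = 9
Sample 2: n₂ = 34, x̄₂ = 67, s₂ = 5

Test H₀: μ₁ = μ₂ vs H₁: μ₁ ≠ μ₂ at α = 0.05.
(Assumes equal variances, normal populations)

Pooled variance: s²_p = [28×9² + 33×5²]/(61) = 50.7049
s_p = 7.1207
SE = s_p×√(1/n₁ + 1/n₂) = 7.1207×√(1/29 + 1/34) = 1.7999
t = (x̄₁ - x̄₂)/SE = (64 - 67)/1.7999 = -1.6668
df = 61, t-critical = ±2.000
Decision: fail to reject H₀

Answer: t = -1.6668, fail to reject H₀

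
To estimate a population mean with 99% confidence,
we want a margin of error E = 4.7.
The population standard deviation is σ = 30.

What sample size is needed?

z_0.005 = 2.576
n = (z×σ/E)² = (2.576×30/4.7)²
n = 270.3576
Round up: n = 271

Answer: n = 271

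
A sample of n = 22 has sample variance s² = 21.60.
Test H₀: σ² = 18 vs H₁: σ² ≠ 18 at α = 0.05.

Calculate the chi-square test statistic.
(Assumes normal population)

Answer: χ² = 25.2000, fail to reject H₀

Derivation:
df = n - 1 = 21
χ² = (n-1)s²/σ₀² = 21×21.60/18 = 25.2000
Critical values: χ²_{0.975,21} = 10.283, χ²_{0.025,21} = 35.479
Rejection region: χ² < 10.283 or χ² > 35.479
Decision: fail to reject H₀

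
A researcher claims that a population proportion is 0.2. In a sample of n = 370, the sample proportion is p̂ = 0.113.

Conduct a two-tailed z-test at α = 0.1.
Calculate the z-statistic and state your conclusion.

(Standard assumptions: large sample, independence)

H₀: p = 0.2, H₁: p ≠ 0.2
Standard error: SE = √(p₀(1-p₀)/n) = √(0.2×0.8/370) = 0.020795
z-statistic: z = (p̂ - p₀)/SE = (0.113 - 0.2)/0.020795 = -4.1837
Critical value: z_0.05 = ±1.645
p-value < 0.0001
Decision: reject H₀ at α = 0.1

Answer: z = -4.1837, reject H₀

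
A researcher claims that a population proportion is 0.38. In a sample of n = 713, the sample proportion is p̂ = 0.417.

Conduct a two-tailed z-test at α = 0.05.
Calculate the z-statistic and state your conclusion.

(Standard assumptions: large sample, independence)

H₀: p = 0.38, H₁: p ≠ 0.38
Standard error: SE = √(p₀(1-p₀)/n) = √(0.38×0.62/713) = 0.018178
z-statistic: z = (p̂ - p₀)/SE = (0.417 - 0.38)/0.018178 = 2.0354
Critical value: z_0.025 = ±1.960
p-value = 0.0418
Decision: reject H₀ at α = 0.05

Answer: z = 2.0354, reject H₀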